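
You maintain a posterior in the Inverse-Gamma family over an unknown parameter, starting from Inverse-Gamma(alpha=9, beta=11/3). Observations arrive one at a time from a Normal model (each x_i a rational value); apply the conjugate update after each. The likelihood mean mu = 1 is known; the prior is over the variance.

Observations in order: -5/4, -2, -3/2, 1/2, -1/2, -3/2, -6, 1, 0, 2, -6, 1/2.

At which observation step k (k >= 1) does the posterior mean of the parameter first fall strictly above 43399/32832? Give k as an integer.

obs 1: x=-5/4 → posterior Inverse-Gamma(19/2, 595/96)
obs 2: x=-2 → posterior Inverse-Gamma(10, 1027/96)
obs 3: x=-3/2 → posterior Inverse-Gamma(21/2, 1327/96)
obs 4: x=1/2 → posterior Inverse-Gamma(11, 1339/96)
obs 5: x=-1/2 → posterior Inverse-Gamma(23/2, 1447/96)
obs 6: x=-3/2 → posterior Inverse-Gamma(12, 1747/96)
obs 7: x=-6 → posterior Inverse-Gamma(25/2, 4099/96)
obs 8: x=1 → posterior Inverse-Gamma(13, 4099/96)
obs 9: x=0 → posterior Inverse-Gamma(27/2, 4147/96)
obs 10: x=2 → posterior Inverse-Gamma(14, 4195/96)
obs 11: x=-6 → posterior Inverse-Gamma(29/2, 6547/96)
obs 12: x=1/2 → posterior Inverse-Gamma(15, 6559/96)

k = 3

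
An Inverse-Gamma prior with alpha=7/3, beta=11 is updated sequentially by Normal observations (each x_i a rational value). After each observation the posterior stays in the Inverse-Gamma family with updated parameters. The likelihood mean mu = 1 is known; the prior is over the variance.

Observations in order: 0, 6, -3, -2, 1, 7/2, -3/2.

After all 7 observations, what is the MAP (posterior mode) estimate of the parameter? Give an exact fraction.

obs 1: x=0 → posterior Inverse-Gamma(17/6, 23/2)
obs 2: x=6 → posterior Inverse-Gamma(10/3, 24)
obs 3: x=-3 → posterior Inverse-Gamma(23/6, 32)
obs 4: x=-2 → posterior Inverse-Gamma(13/3, 73/2)
obs 5: x=1 → posterior Inverse-Gamma(29/6, 73/2)
obs 6: x=7/2 → posterior Inverse-Gamma(16/3, 317/8)
obs 7: x=-3/2 → posterior Inverse-Gamma(35/6, 171/4)

513/82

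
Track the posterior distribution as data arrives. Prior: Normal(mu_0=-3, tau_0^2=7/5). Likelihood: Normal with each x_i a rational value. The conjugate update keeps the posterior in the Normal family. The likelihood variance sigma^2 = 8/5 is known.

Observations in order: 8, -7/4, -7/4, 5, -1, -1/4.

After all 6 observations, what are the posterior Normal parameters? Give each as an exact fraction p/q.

mu_0=27/40, tau_0^2=28/125

obs 1: x=8 → posterior Normal(32/15, 56/75)
obs 2: x=-7/4 → posterior Normal(79/88, 28/55)
obs 3: x=-7/4 → posterior Normal(15/58, 56/145)
obs 4: x=5 → posterior Normal(85/72, 14/45)
obs 5: x=-1 → posterior Normal(71/86, 56/215)
obs 6: x=-1/4 → posterior Normal(27/40, 28/125)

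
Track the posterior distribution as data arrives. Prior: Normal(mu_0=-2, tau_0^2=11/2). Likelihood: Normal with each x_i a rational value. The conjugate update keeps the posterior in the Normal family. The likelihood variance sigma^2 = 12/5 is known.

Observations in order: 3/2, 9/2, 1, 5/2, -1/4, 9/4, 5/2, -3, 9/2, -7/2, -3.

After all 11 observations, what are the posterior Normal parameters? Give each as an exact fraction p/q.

obs 1: x=3/2 → posterior Normal(69/158, 132/79)
obs 2: x=9/2 → posterior Normal(141/67, 66/67)
obs 3: x=1 → posterior Normal(337/189, 44/63)
obs 4: x=5/2 → posterior Normal(949/488, 33/61)
obs 5: x=-1/4 → posterior Normal(1843/1196, 132/299)
obs 6: x=9/4 → posterior Normal(1169/708, 22/59)
obs 7: x=5/2 → posterior Normal(722/409, 132/409)
obs 8: x=-3 → posterior Normal(557/464, 33/116)
obs 9: x=9/2 → posterior Normal(1609/1038, 44/173)
obs 10: x=-7/2 → posterior Normal(306/287, 66/287)
obs 11: x=-3 → posterior Normal(447/629, 132/629)

mu_0=447/629, tau_0^2=132/629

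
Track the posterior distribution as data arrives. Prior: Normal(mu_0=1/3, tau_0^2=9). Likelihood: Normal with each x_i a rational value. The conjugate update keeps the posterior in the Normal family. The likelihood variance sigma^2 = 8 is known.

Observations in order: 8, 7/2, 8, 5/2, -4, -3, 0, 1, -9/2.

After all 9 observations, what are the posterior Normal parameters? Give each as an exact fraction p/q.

obs 1: x=8 → posterior Normal(224/51, 72/17)
obs 2: x=7/2 → posterior Normal(49/12, 36/13)
obs 3: x=8 → posterior Normal(1069/210, 72/35)
obs 4: x=5/2 → posterior Normal(301/66, 18/11)
obs 5: x=-4 → posterior Normal(494/159, 72/53)
obs 6: x=-3 → posterior Normal(413/186, 36/31)
obs 7: x=0 → posterior Normal(413/213, 72/71)
obs 8: x=1 → posterior Normal(11/6, 9/10)
obs 9: x=-9/2 → posterior Normal(637/534, 72/89)

mu_0=637/534, tau_0^2=72/89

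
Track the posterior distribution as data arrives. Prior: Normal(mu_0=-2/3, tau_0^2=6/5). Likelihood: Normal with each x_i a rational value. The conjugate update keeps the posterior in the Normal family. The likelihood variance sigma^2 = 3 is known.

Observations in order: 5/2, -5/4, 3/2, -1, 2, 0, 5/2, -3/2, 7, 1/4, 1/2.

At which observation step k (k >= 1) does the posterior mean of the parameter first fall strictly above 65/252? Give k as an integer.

k = 5

obs 1: x=5/2 → posterior Normal(5/21, 6/7)
obs 2: x=-5/4 → posterior Normal(-5/54, 2/3)
obs 3: x=3/2 → posterior Normal(13/66, 6/11)
obs 4: x=-1 → posterior Normal(1/78, 6/13)
obs 5: x=2 → posterior Normal(5/18, 2/5)
obs 6: x=0 → posterior Normal(25/102, 6/17)
obs 7: x=5/2 → posterior Normal(55/114, 6/19)
obs 8: x=-3/2 → posterior Normal(37/126, 2/7)
obs 9: x=7 → posterior Normal(121/138, 6/23)
obs 10: x=1/4 → posterior Normal(62/75, 6/25)
obs 11: x=1/2 → posterior Normal(65/81, 2/9)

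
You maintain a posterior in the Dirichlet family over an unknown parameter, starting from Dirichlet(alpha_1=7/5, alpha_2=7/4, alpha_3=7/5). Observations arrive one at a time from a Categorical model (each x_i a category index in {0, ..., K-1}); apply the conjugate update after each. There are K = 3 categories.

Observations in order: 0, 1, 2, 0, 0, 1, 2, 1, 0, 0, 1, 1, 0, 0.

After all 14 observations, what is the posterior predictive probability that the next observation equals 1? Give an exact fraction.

135/371

obs 1: x=0 → posterior Dirichlet(12/5, 7/4, 7/5)
obs 2: x=1 → posterior Dirichlet(12/5, 11/4, 7/5)
obs 3: x=2 → posterior Dirichlet(12/5, 11/4, 12/5)
obs 4: x=0 → posterior Dirichlet(17/5, 11/4, 12/5)
obs 5: x=0 → posterior Dirichlet(22/5, 11/4, 12/5)
obs 6: x=1 → posterior Dirichlet(22/5, 15/4, 12/5)
obs 7: x=2 → posterior Dirichlet(22/5, 15/4, 17/5)
obs 8: x=1 → posterior Dirichlet(22/5, 19/4, 17/5)
obs 9: x=0 → posterior Dirichlet(27/5, 19/4, 17/5)
obs 10: x=0 → posterior Dirichlet(32/5, 19/4, 17/5)
obs 11: x=1 → posterior Dirichlet(32/5, 23/4, 17/5)
obs 12: x=1 → posterior Dirichlet(32/5, 27/4, 17/5)
obs 13: x=0 → posterior Dirichlet(37/5, 27/4, 17/5)
obs 14: x=0 → posterior Dirichlet(42/5, 27/4, 17/5)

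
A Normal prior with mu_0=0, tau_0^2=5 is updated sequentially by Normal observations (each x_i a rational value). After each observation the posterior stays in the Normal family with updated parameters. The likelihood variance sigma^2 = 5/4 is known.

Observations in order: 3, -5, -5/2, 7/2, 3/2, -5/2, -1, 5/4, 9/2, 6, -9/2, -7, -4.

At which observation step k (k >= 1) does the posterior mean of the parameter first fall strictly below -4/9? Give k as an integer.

k = 2

obs 1: x=3 → posterior Normal(12/5, 1)
obs 2: x=-5 → posterior Normal(-8/9, 5/9)
obs 3: x=-5/2 → posterior Normal(-18/13, 5/13)
obs 4: x=7/2 → posterior Normal(-4/17, 5/17)
obs 5: x=3/2 → posterior Normal(2/21, 5/21)
obs 6: x=-5/2 → posterior Normal(-8/25, 1/5)
obs 7: x=-1 → posterior Normal(-12/29, 5/29)
obs 8: x=5/4 → posterior Normal(-7/33, 5/33)
obs 9: x=9/2 → posterior Normal(11/37, 5/37)
obs 10: x=6 → posterior Normal(35/41, 5/41)
obs 11: x=-9/2 → posterior Normal(17/45, 1/9)
obs 12: x=-7 → posterior Normal(-11/49, 5/49)
obs 13: x=-4 → posterior Normal(-27/53, 5/53)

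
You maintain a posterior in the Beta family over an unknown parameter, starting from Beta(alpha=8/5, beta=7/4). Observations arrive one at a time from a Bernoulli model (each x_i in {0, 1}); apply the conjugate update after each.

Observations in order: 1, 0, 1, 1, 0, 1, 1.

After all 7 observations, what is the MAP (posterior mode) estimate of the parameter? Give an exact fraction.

112/167

obs 1: x=1 → posterior Beta(13/5, 7/4)
obs 2: x=0 → posterior Beta(13/5, 11/4)
obs 3: x=1 → posterior Beta(18/5, 11/4)
obs 4: x=1 → posterior Beta(23/5, 11/4)
obs 5: x=0 → posterior Beta(23/5, 15/4)
obs 6: x=1 → posterior Beta(28/5, 15/4)
obs 7: x=1 → posterior Beta(33/5, 15/4)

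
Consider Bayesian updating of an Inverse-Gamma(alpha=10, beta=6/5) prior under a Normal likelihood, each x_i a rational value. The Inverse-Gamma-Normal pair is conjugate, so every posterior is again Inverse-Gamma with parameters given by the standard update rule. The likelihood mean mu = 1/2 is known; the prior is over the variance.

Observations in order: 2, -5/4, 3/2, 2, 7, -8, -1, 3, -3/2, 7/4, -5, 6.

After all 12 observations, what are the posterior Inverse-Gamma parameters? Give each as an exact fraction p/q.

obs 1: x=2 → posterior Inverse-Gamma(21/2, 93/40)
obs 2: x=-5/4 → posterior Inverse-Gamma(11, 617/160)
obs 3: x=3/2 → posterior Inverse-Gamma(23/2, 697/160)
obs 4: x=2 → posterior Inverse-Gamma(12, 877/160)
obs 5: x=7 → posterior Inverse-Gamma(25/2, 4257/160)
obs 6: x=-8 → posterior Inverse-Gamma(13, 10037/160)
obs 7: x=-1 → posterior Inverse-Gamma(27/2, 10217/160)
obs 8: x=3 → posterior Inverse-Gamma(14, 10717/160)
obs 9: x=-3/2 → posterior Inverse-Gamma(29/2, 11037/160)
obs 10: x=7/4 → posterior Inverse-Gamma(15, 5581/80)
obs 11: x=-5 → posterior Inverse-Gamma(31/2, 6791/80)
obs 12: x=6 → posterior Inverse-Gamma(16, 8001/80)

alpha=16, beta=8001/80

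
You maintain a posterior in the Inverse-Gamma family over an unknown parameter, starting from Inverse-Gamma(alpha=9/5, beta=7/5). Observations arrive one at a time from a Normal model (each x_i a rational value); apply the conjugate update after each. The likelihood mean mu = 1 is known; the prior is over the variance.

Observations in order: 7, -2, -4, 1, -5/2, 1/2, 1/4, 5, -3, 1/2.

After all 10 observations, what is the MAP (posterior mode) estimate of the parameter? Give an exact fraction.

9449/1248

obs 1: x=7 → posterior Inverse-Gamma(23/10, 97/5)
obs 2: x=-2 → posterior Inverse-Gamma(14/5, 239/10)
obs 3: x=-4 → posterior Inverse-Gamma(33/10, 182/5)
obs 4: x=1 → posterior Inverse-Gamma(19/5, 182/5)
obs 5: x=-5/2 → posterior Inverse-Gamma(43/10, 1701/40)
obs 6: x=1/2 → posterior Inverse-Gamma(24/5, 853/20)
obs 7: x=1/4 → posterior Inverse-Gamma(53/10, 6869/160)
obs 8: x=5 → posterior Inverse-Gamma(29/5, 8149/160)
obs 9: x=-3 → posterior Inverse-Gamma(63/10, 9429/160)
obs 10: x=1/2 → posterior Inverse-Gamma(34/5, 9449/160)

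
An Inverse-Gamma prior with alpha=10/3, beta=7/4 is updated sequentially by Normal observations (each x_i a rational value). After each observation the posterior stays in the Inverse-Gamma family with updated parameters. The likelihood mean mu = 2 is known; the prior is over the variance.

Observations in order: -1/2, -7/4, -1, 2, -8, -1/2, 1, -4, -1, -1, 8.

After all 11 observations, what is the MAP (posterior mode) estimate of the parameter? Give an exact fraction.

obs 1: x=-1/2 → posterior Inverse-Gamma(23/6, 39/8)
obs 2: x=-7/4 → posterior Inverse-Gamma(13/3, 381/32)
obs 3: x=-1 → posterior Inverse-Gamma(29/6, 525/32)
obs 4: x=2 → posterior Inverse-Gamma(16/3, 525/32)
obs 5: x=-8 → posterior Inverse-Gamma(35/6, 2125/32)
obs 6: x=-1/2 → posterior Inverse-Gamma(19/3, 2225/32)
obs 7: x=1 → posterior Inverse-Gamma(41/6, 2241/32)
obs 8: x=-4 → posterior Inverse-Gamma(22/3, 2817/32)
obs 9: x=-1 → posterior Inverse-Gamma(47/6, 2961/32)
obs 10: x=-1 → posterior Inverse-Gamma(25/3, 3105/32)
obs 11: x=8 → posterior Inverse-Gamma(53/6, 3681/32)

11043/944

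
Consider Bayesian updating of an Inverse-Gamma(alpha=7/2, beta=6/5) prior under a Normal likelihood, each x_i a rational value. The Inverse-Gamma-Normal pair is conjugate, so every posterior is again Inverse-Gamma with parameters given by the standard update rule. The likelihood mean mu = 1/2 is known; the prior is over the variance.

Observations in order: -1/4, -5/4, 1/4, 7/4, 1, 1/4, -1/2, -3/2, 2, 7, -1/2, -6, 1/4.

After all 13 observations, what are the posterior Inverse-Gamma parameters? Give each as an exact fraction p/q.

alpha=10, beta=4031/80

obs 1: x=-1/4 → posterior Inverse-Gamma(4, 237/160)
obs 2: x=-5/4 → posterior Inverse-Gamma(9/2, 241/80)
obs 3: x=1/4 → posterior Inverse-Gamma(5, 487/160)
obs 4: x=7/4 → posterior Inverse-Gamma(11/2, 153/40)
obs 5: x=1 → posterior Inverse-Gamma(6, 79/20)
obs 6: x=1/4 → posterior Inverse-Gamma(13/2, 637/160)
obs 7: x=-1/2 → posterior Inverse-Gamma(7, 717/160)
obs 8: x=-3/2 → posterior Inverse-Gamma(15/2, 1037/160)
obs 9: x=2 → posterior Inverse-Gamma(8, 1217/160)
obs 10: x=7 → posterior Inverse-Gamma(17/2, 4597/160)
obs 11: x=-1/2 → posterior Inverse-Gamma(9, 4677/160)
obs 12: x=-6 → posterior Inverse-Gamma(19/2, 8057/160)
obs 13: x=1/4 → posterior Inverse-Gamma(10, 4031/80)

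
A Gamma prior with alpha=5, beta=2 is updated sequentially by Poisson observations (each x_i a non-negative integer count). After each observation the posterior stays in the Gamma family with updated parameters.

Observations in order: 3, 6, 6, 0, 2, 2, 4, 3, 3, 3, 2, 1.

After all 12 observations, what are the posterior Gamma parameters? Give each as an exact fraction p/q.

alpha=40, beta=14

obs 1: x=3 → posterior Gamma(8, 3)
obs 2: x=6 → posterior Gamma(14, 4)
obs 3: x=6 → posterior Gamma(20, 5)
obs 4: x=0 → posterior Gamma(20, 6)
obs 5: x=2 → posterior Gamma(22, 7)
obs 6: x=2 → posterior Gamma(24, 8)
obs 7: x=4 → posterior Gamma(28, 9)
obs 8: x=3 → posterior Gamma(31, 10)
obs 9: x=3 → posterior Gamma(34, 11)
obs 10: x=3 → posterior Gamma(37, 12)
obs 11: x=2 → posterior Gamma(39, 13)
obs 12: x=1 → posterior Gamma(40, 14)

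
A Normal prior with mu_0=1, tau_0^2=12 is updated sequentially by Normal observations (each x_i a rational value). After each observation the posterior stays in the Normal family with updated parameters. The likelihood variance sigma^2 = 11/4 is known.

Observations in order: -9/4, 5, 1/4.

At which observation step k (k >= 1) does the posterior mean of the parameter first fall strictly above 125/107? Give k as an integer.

k = 2

obs 1: x=-9/4 → posterior Normal(-97/59, 132/59)
obs 2: x=5 → posterior Normal(143/107, 132/107)
obs 3: x=1/4 → posterior Normal(1, 132/155)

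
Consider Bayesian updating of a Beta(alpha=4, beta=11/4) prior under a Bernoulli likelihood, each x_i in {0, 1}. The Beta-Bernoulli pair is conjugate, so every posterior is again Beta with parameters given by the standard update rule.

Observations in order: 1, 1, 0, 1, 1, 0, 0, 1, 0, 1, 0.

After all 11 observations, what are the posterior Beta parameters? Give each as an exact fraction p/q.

alpha=10, beta=31/4

obs 1: x=1 → posterior Beta(5, 11/4)
obs 2: x=1 → posterior Beta(6, 11/4)
obs 3: x=0 → posterior Beta(6, 15/4)
obs 4: x=1 → posterior Beta(7, 15/4)
obs 5: x=1 → posterior Beta(8, 15/4)
obs 6: x=0 → posterior Beta(8, 19/4)
obs 7: x=0 → posterior Beta(8, 23/4)
obs 8: x=1 → posterior Beta(9, 23/4)
obs 9: x=0 → posterior Beta(9, 27/4)
obs 10: x=1 → posterior Beta(10, 27/4)
obs 11: x=0 → posterior Beta(10, 31/4)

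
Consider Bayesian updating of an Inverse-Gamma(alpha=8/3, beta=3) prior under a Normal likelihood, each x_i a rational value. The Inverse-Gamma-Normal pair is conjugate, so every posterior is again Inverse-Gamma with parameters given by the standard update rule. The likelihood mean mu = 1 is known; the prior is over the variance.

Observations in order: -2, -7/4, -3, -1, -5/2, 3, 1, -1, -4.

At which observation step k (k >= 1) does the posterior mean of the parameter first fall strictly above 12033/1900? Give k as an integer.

obs 1: x=-2 → posterior Inverse-Gamma(19/6, 15/2)
obs 2: x=-7/4 → posterior Inverse-Gamma(11/3, 361/32)
obs 3: x=-3 → posterior Inverse-Gamma(25/6, 617/32)
obs 4: x=-1 → posterior Inverse-Gamma(14/3, 681/32)
obs 5: x=-5/2 → posterior Inverse-Gamma(31/6, 877/32)
obs 6: x=3 → posterior Inverse-Gamma(17/3, 941/32)
obs 7: x=1 → posterior Inverse-Gamma(37/6, 941/32)
obs 8: x=-1 → posterior Inverse-Gamma(20/3, 1005/32)
obs 9: x=-4 → posterior Inverse-Gamma(43/6, 1405/32)

k = 5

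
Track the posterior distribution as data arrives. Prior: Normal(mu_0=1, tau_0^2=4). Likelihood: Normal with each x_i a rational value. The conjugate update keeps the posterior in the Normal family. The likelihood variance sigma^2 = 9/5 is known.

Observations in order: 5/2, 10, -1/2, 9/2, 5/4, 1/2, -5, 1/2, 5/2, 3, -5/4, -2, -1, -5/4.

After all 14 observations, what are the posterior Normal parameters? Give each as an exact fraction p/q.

mu_0=284/289, tau_0^2=36/289

obs 1: x=5/2 → posterior Normal(59/29, 36/29)
obs 2: x=10 → posterior Normal(37/7, 36/49)
obs 3: x=-1/2 → posterior Normal(83/23, 12/23)
obs 4: x=9/2 → posterior Normal(339/89, 36/89)
obs 5: x=5/4 → posterior Normal(364/109, 36/109)
obs 6: x=1/2 → posterior Normal(374/129, 12/43)
obs 7: x=-5 → posterior Normal(274/149, 36/149)
obs 8: x=1/2 → posterior Normal(284/169, 36/169)
obs 9: x=5/2 → posterior Normal(334/189, 4/21)
obs 10: x=3 → posterior Normal(394/209, 36/209)
obs 11: x=-5/4 → posterior Normal(369/229, 36/229)
obs 12: x=-2 → posterior Normal(329/249, 12/83)
obs 13: x=-1 → posterior Normal(309/269, 36/269)
obs 14: x=-5/4 → posterior Normal(284/289, 36/289)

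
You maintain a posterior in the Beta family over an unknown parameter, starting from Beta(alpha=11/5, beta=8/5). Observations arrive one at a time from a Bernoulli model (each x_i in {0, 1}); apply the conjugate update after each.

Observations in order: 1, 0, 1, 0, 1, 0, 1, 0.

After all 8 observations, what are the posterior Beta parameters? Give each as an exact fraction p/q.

obs 1: x=1 → posterior Beta(16/5, 8/5)
obs 2: x=0 → posterior Beta(16/5, 13/5)
obs 3: x=1 → posterior Beta(21/5, 13/5)
obs 4: x=0 → posterior Beta(21/5, 18/5)
obs 5: x=1 → posterior Beta(26/5, 18/5)
obs 6: x=0 → posterior Beta(26/5, 23/5)
obs 7: x=1 → posterior Beta(31/5, 23/5)
obs 8: x=0 → posterior Beta(31/5, 28/5)

alpha=31/5, beta=28/5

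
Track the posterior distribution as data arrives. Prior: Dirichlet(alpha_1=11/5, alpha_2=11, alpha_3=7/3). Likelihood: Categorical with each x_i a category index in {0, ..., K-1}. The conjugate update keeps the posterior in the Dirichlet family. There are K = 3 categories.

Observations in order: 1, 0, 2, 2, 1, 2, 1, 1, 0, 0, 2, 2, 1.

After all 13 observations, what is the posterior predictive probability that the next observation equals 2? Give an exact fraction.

55/214

obs 1: x=1 → posterior Dirichlet(11/5, 12, 7/3)
obs 2: x=0 → posterior Dirichlet(16/5, 12, 7/3)
obs 3: x=2 → posterior Dirichlet(16/5, 12, 10/3)
obs 4: x=2 → posterior Dirichlet(16/5, 12, 13/3)
obs 5: x=1 → posterior Dirichlet(16/5, 13, 13/3)
obs 6: x=2 → posterior Dirichlet(16/5, 13, 16/3)
obs 7: x=1 → posterior Dirichlet(16/5, 14, 16/3)
obs 8: x=1 → posterior Dirichlet(16/5, 15, 16/3)
obs 9: x=0 → posterior Dirichlet(21/5, 15, 16/3)
obs 10: x=0 → posterior Dirichlet(26/5, 15, 16/3)
obs 11: x=2 → posterior Dirichlet(26/5, 15, 19/3)
obs 12: x=2 → posterior Dirichlet(26/5, 15, 22/3)
obs 13: x=1 → posterior Dirichlet(26/5, 16, 22/3)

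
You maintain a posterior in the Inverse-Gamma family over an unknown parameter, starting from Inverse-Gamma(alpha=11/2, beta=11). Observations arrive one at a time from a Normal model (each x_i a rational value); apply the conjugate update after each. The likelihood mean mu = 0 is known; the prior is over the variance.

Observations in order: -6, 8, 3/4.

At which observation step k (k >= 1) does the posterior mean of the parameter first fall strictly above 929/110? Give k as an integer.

obs 1: x=-6 → posterior Inverse-Gamma(6, 29)
obs 2: x=8 → posterior Inverse-Gamma(13/2, 61)
obs 3: x=3/4 → posterior Inverse-Gamma(7, 1961/32)

k = 2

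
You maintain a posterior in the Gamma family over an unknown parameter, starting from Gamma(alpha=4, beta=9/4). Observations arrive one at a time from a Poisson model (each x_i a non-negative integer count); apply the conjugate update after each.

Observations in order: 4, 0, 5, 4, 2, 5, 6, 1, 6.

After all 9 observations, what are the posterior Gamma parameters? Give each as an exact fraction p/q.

alpha=37, beta=45/4

obs 1: x=4 → posterior Gamma(8, 13/4)
obs 2: x=0 → posterior Gamma(8, 17/4)
obs 3: x=5 → posterior Gamma(13, 21/4)
obs 4: x=4 → posterior Gamma(17, 25/4)
obs 5: x=2 → posterior Gamma(19, 29/4)
obs 6: x=5 → posterior Gamma(24, 33/4)
obs 7: x=6 → posterior Gamma(30, 37/4)
obs 8: x=1 → posterior Gamma(31, 41/4)
obs 9: x=6 → posterior Gamma(37, 45/4)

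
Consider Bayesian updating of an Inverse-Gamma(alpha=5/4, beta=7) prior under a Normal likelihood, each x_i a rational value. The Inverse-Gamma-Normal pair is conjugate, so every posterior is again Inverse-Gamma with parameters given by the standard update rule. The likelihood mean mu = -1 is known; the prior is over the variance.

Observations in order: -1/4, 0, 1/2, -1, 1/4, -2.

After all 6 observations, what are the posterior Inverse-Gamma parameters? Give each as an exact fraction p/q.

alpha=17/4, beta=163/16

obs 1: x=-1/4 → posterior Inverse-Gamma(7/4, 233/32)
obs 2: x=0 → posterior Inverse-Gamma(9/4, 249/32)
obs 3: x=1/2 → posterior Inverse-Gamma(11/4, 285/32)
obs 4: x=-1 → posterior Inverse-Gamma(13/4, 285/32)
obs 5: x=1/4 → posterior Inverse-Gamma(15/4, 155/16)
obs 6: x=-2 → posterior Inverse-Gamma(17/4, 163/16)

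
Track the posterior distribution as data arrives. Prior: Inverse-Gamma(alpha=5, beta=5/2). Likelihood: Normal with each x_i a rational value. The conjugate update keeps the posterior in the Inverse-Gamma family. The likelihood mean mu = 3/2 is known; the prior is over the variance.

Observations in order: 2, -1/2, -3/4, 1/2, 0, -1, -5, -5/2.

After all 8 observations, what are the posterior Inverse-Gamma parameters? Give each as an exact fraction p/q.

obs 1: x=2 → posterior Inverse-Gamma(11/2, 21/8)
obs 2: x=-1/2 → posterior Inverse-Gamma(6, 37/8)
obs 3: x=-3/4 → posterior Inverse-Gamma(13/2, 229/32)
obs 4: x=1/2 → posterior Inverse-Gamma(7, 245/32)
obs 5: x=0 → posterior Inverse-Gamma(15/2, 281/32)
obs 6: x=-1 → posterior Inverse-Gamma(8, 381/32)
obs 7: x=-5 → posterior Inverse-Gamma(17/2, 1057/32)
obs 8: x=-5/2 → posterior Inverse-Gamma(9, 1313/32)

alpha=9, beta=1313/32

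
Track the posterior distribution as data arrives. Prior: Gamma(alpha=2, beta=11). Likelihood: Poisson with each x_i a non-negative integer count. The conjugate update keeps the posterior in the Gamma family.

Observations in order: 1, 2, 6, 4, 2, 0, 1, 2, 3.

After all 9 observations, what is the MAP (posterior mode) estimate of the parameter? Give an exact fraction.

11/10

obs 1: x=1 → posterior Gamma(3, 12)
obs 2: x=2 → posterior Gamma(5, 13)
obs 3: x=6 → posterior Gamma(11, 14)
obs 4: x=4 → posterior Gamma(15, 15)
obs 5: x=2 → posterior Gamma(17, 16)
obs 6: x=0 → posterior Gamma(17, 17)
obs 7: x=1 → posterior Gamma(18, 18)
obs 8: x=2 → posterior Gamma(20, 19)
obs 9: x=3 → posterior Gamma(23, 20)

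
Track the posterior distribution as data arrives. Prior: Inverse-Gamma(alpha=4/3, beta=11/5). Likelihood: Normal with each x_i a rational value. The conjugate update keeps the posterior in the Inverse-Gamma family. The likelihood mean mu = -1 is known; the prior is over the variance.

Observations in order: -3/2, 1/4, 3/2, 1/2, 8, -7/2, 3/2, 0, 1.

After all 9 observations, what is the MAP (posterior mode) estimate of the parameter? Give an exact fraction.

27171/3280

obs 1: x=-3/2 → posterior Inverse-Gamma(11/6, 93/40)
obs 2: x=1/4 → posterior Inverse-Gamma(7/3, 497/160)
obs 3: x=3/2 → posterior Inverse-Gamma(17/6, 997/160)
obs 4: x=1/2 → posterior Inverse-Gamma(10/3, 1177/160)
obs 5: x=8 → posterior Inverse-Gamma(23/6, 7657/160)
obs 6: x=-7/2 → posterior Inverse-Gamma(13/3, 8157/160)
obs 7: x=3/2 → posterior Inverse-Gamma(29/6, 8657/160)
obs 8: x=0 → posterior Inverse-Gamma(16/3, 8737/160)
obs 9: x=1 → posterior Inverse-Gamma(35/6, 9057/160)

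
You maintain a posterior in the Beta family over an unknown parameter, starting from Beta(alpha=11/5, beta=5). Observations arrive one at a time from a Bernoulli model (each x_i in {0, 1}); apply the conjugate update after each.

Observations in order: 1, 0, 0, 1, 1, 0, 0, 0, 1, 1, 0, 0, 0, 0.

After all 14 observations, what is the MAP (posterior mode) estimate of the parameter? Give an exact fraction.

obs 1: x=1 → posterior Beta(16/5, 5)
obs 2: x=0 → posterior Beta(16/5, 6)
obs 3: x=0 → posterior Beta(16/5, 7)
obs 4: x=1 → posterior Beta(21/5, 7)
obs 5: x=1 → posterior Beta(26/5, 7)
obs 6: x=0 → posterior Beta(26/5, 8)
obs 7: x=0 → posterior Beta(26/5, 9)
obs 8: x=0 → posterior Beta(26/5, 10)
obs 9: x=1 → posterior Beta(31/5, 10)
obs 10: x=1 → posterior Beta(36/5, 10)
obs 11: x=0 → posterior Beta(36/5, 11)
obs 12: x=0 → posterior Beta(36/5, 12)
obs 13: x=0 → posterior Beta(36/5, 13)
obs 14: x=0 → posterior Beta(36/5, 14)

31/96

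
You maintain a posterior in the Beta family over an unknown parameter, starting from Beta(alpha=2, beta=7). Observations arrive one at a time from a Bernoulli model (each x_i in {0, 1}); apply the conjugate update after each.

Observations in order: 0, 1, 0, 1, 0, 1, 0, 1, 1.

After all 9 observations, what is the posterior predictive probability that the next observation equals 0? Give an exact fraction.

11/18

obs 1: x=0 → posterior Beta(2, 8)
obs 2: x=1 → posterior Beta(3, 8)
obs 3: x=0 → posterior Beta(3, 9)
obs 4: x=1 → posterior Beta(4, 9)
obs 5: x=0 → posterior Beta(4, 10)
obs 6: x=1 → posterior Beta(5, 10)
obs 7: x=0 → posterior Beta(5, 11)
obs 8: x=1 → posterior Beta(6, 11)
obs 9: x=1 → posterior Beta(7, 11)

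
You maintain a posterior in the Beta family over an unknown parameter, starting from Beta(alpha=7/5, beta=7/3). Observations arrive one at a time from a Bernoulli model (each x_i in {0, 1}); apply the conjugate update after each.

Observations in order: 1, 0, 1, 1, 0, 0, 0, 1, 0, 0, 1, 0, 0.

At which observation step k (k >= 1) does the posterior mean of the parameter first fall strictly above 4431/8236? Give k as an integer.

k = 4

obs 1: x=1 → posterior Beta(12/5, 7/3)
obs 2: x=0 → posterior Beta(12/5, 10/3)
obs 3: x=1 → posterior Beta(17/5, 10/3)
obs 4: x=1 → posterior Beta(22/5, 10/3)
obs 5: x=0 → posterior Beta(22/5, 13/3)
obs 6: x=0 → posterior Beta(22/5, 16/3)
obs 7: x=0 → posterior Beta(22/5, 19/3)
obs 8: x=1 → posterior Beta(27/5, 19/3)
obs 9: x=0 → posterior Beta(27/5, 22/3)
obs 10: x=0 → posterior Beta(27/5, 25/3)
obs 11: x=1 → posterior Beta(32/5, 25/3)
obs 12: x=0 → posterior Beta(32/5, 28/3)
obs 13: x=0 → posterior Beta(32/5, 31/3)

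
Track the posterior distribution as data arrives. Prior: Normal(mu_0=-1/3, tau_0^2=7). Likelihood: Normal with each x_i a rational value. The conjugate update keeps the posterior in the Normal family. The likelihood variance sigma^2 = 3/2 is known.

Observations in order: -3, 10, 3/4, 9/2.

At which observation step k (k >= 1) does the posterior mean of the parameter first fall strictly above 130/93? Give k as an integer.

k = 2

obs 1: x=-3 → posterior Normal(-43/17, 21/17)
obs 2: x=10 → posterior Normal(97/31, 21/31)
obs 3: x=3/4 → posterior Normal(43/18, 7/15)
obs 4: x=9/2 → posterior Normal(341/118, 21/59)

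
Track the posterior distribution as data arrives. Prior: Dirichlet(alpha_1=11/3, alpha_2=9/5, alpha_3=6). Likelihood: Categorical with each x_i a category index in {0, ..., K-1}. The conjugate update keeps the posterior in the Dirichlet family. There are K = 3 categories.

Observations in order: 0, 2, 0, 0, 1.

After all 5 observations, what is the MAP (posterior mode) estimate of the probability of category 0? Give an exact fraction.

85/202

obs 1: x=0 → posterior Dirichlet(14/3, 9/5, 6)
obs 2: x=2 → posterior Dirichlet(14/3, 9/5, 7)
obs 3: x=0 → posterior Dirichlet(17/3, 9/5, 7)
obs 4: x=0 → posterior Dirichlet(20/3, 9/5, 7)
obs 5: x=1 → posterior Dirichlet(20/3, 14/5, 7)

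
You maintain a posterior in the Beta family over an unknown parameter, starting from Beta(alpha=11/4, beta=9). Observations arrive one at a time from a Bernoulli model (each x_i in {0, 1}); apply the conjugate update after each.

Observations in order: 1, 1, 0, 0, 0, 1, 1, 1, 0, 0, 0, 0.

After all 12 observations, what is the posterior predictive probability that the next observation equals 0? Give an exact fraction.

64/95

obs 1: x=1 → posterior Beta(15/4, 9)
obs 2: x=1 → posterior Beta(19/4, 9)
obs 3: x=0 → posterior Beta(19/4, 10)
obs 4: x=0 → posterior Beta(19/4, 11)
obs 5: x=0 → posterior Beta(19/4, 12)
obs 6: x=1 → posterior Beta(23/4, 12)
obs 7: x=1 → posterior Beta(27/4, 12)
obs 8: x=1 → posterior Beta(31/4, 12)
obs 9: x=0 → posterior Beta(31/4, 13)
obs 10: x=0 → posterior Beta(31/4, 14)
obs 11: x=0 → posterior Beta(31/4, 15)
obs 12: x=0 → posterior Beta(31/4, 16)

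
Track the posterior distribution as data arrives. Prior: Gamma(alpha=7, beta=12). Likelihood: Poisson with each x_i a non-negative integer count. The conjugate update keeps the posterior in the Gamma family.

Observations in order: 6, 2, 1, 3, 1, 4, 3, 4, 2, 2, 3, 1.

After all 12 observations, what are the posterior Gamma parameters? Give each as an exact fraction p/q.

obs 1: x=6 → posterior Gamma(13, 13)
obs 2: x=2 → posterior Gamma(15, 14)
obs 3: x=1 → posterior Gamma(16, 15)
obs 4: x=3 → posterior Gamma(19, 16)
obs 5: x=1 → posterior Gamma(20, 17)
obs 6: x=4 → posterior Gamma(24, 18)
obs 7: x=3 → posterior Gamma(27, 19)
obs 8: x=4 → posterior Gamma(31, 20)
obs 9: x=2 → posterior Gamma(33, 21)
obs 10: x=2 → posterior Gamma(35, 22)
obs 11: x=3 → posterior Gamma(38, 23)
obs 12: x=1 → posterior Gamma(39, 24)

alpha=39, beta=24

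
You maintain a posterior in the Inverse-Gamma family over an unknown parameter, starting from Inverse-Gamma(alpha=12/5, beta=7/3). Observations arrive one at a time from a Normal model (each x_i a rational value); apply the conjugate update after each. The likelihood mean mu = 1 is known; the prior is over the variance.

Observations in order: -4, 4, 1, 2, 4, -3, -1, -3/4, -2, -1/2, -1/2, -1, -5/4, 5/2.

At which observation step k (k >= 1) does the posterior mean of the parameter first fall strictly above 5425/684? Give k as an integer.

k = 2

obs 1: x=-4 → posterior Inverse-Gamma(29/10, 89/6)
obs 2: x=4 → posterior Inverse-Gamma(17/5, 58/3)
obs 3: x=1 → posterior Inverse-Gamma(39/10, 58/3)
obs 4: x=2 → posterior Inverse-Gamma(22/5, 119/6)
obs 5: x=4 → posterior Inverse-Gamma(49/10, 73/3)
obs 6: x=-3 → posterior Inverse-Gamma(27/5, 97/3)
obs 7: x=-1 → posterior Inverse-Gamma(59/10, 103/3)
obs 8: x=-3/4 → posterior Inverse-Gamma(32/5, 3443/96)
obs 9: x=-2 → posterior Inverse-Gamma(69/10, 3875/96)
obs 10: x=-1/2 → posterior Inverse-Gamma(37/5, 3983/96)
obs 11: x=-1/2 → posterior Inverse-Gamma(79/10, 4091/96)
obs 12: x=-1 → posterior Inverse-Gamma(42/5, 4283/96)
obs 13: x=-5/4 → posterior Inverse-Gamma(89/10, 2263/48)
obs 14: x=5/2 → posterior Inverse-Gamma(47/5, 2317/48)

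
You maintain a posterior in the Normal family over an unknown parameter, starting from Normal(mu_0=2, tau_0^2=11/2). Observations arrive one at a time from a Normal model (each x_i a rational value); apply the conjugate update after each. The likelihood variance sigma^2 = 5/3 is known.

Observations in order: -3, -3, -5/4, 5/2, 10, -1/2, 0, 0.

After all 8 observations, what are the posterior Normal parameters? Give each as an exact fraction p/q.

mu_0=707/1096, tau_0^2=55/274

obs 1: x=-3 → posterior Normal(-79/43, 55/43)
obs 2: x=-3 → posterior Normal(-89/38, 55/76)
obs 3: x=-5/4 → posterior Normal(-877/436, 55/109)
obs 4: x=5/2 → posterior Normal(-547/568, 55/142)
obs 5: x=10 → posterior Normal(773/700, 11/35)
obs 6: x=-1/2 → posterior Normal(707/832, 55/208)
obs 7: x=0 → posterior Normal(707/964, 55/241)
obs 8: x=0 → posterior Normal(707/1096, 55/274)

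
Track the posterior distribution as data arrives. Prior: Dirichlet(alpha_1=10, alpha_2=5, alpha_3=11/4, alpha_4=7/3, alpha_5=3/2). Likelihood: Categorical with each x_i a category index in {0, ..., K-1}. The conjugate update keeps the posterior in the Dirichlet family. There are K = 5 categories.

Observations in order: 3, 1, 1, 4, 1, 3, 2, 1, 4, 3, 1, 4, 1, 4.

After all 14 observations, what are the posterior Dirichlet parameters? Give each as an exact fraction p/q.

obs 1: x=3 → posterior Dirichlet(10, 5, 11/4, 10/3, 3/2)
obs 2: x=1 → posterior Dirichlet(10, 6, 11/4, 10/3, 3/2)
obs 3: x=1 → posterior Dirichlet(10, 7, 11/4, 10/3, 3/2)
obs 4: x=4 → posterior Dirichlet(10, 7, 11/4, 10/3, 5/2)
obs 5: x=1 → posterior Dirichlet(10, 8, 11/4, 10/3, 5/2)
obs 6: x=3 → posterior Dirichlet(10, 8, 11/4, 13/3, 5/2)
obs 7: x=2 → posterior Dirichlet(10, 8, 15/4, 13/3, 5/2)
obs 8: x=1 → posterior Dirichlet(10, 9, 15/4, 13/3, 5/2)
obs 9: x=4 → posterior Dirichlet(10, 9, 15/4, 13/3, 7/2)
obs 10: x=3 → posterior Dirichlet(10, 9, 15/4, 16/3, 7/2)
obs 11: x=1 → posterior Dirichlet(10, 10, 15/4, 16/3, 7/2)
obs 12: x=4 → posterior Dirichlet(10, 10, 15/4, 16/3, 9/2)
obs 13: x=1 → posterior Dirichlet(10, 11, 15/4, 16/3, 9/2)
obs 14: x=4 → posterior Dirichlet(10, 11, 15/4, 16/3, 11/2)

alpha_1=10, alpha_2=11, alpha_3=15/4, alpha_4=16/3, alpha_5=11/2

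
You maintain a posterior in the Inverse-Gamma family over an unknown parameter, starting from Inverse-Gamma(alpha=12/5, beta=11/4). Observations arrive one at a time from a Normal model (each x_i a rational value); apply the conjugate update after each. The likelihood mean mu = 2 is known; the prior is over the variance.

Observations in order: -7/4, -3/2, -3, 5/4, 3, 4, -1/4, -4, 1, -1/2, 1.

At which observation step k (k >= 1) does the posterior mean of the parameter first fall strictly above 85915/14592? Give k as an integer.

k = 2

obs 1: x=-7/4 → posterior Inverse-Gamma(29/10, 313/32)
obs 2: x=-3/2 → posterior Inverse-Gamma(17/5, 509/32)
obs 3: x=-3 → posterior Inverse-Gamma(39/10, 909/32)
obs 4: x=5/4 → posterior Inverse-Gamma(22/5, 459/16)
obs 5: x=3 → posterior Inverse-Gamma(49/10, 467/16)
obs 6: x=4 → posterior Inverse-Gamma(27/5, 499/16)
obs 7: x=-1/4 → posterior Inverse-Gamma(59/10, 1079/32)
obs 8: x=-4 → posterior Inverse-Gamma(32/5, 1655/32)
obs 9: x=1 → posterior Inverse-Gamma(69/10, 1671/32)
obs 10: x=-1/2 → posterior Inverse-Gamma(37/5, 1771/32)
obs 11: x=1 → posterior Inverse-Gamma(79/10, 1787/32)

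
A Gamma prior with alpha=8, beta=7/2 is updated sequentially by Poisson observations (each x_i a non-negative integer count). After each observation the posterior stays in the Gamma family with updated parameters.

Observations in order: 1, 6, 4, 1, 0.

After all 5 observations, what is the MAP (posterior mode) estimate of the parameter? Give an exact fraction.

obs 1: x=1 → posterior Gamma(9, 9/2)
obs 2: x=6 → posterior Gamma(15, 11/2)
obs 3: x=4 → posterior Gamma(19, 13/2)
obs 4: x=1 → posterior Gamma(20, 15/2)
obs 5: x=0 → posterior Gamma(20, 17/2)

38/17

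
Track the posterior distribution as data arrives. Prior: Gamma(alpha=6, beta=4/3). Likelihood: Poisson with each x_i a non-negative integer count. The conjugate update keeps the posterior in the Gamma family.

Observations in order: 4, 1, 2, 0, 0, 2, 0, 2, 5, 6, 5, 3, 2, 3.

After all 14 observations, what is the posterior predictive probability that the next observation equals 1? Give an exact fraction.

obs 1: x=4 → posterior Gamma(10, 7/3)
obs 2: x=1 → posterior Gamma(11, 10/3)
obs 3: x=2 → posterior Gamma(13, 13/3)
obs 4: x=0 → posterior Gamma(13, 16/3)
obs 5: x=0 → posterior Gamma(13, 19/3)
obs 6: x=2 → posterior Gamma(15, 22/3)
obs 7: x=0 → posterior Gamma(15, 25/3)
obs 8: x=2 → posterior Gamma(17, 28/3)
obs 9: x=5 → posterior Gamma(22, 31/3)
obs 10: x=6 → posterior Gamma(28, 34/3)
obs 11: x=5 → posterior Gamma(33, 37/3)
obs 12: x=3 → posterior Gamma(36, 40/3)
obs 13: x=2 → posterior Gamma(38, 43/3)
obs 14: x=3 → posterior Gamma(41, 46/3)

18322140553055980946649524711954875529055984262650676369378966197239808/97327453648743672783790144527749033795901408624680013074608083129650401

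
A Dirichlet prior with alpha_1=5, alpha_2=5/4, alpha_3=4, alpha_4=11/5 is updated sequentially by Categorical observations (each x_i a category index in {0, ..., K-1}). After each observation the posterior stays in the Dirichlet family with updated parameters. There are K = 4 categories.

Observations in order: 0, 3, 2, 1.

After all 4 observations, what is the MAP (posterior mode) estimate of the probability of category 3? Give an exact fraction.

obs 1: x=0 → posterior Dirichlet(6, 5/4, 4, 11/5)
obs 2: x=3 → posterior Dirichlet(6, 5/4, 4, 16/5)
obs 3: x=2 → posterior Dirichlet(6, 5/4, 5, 16/5)
obs 4: x=1 → posterior Dirichlet(6, 9/4, 5, 16/5)

44/249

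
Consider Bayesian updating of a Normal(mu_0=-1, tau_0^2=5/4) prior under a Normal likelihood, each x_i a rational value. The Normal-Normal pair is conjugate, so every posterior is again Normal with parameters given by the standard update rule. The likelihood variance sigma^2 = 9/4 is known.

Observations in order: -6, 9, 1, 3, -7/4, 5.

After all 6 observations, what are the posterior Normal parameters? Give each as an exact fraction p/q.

mu_0=13/12, tau_0^2=15/52

obs 1: x=-6 → posterior Normal(-39/14, 45/56)
obs 2: x=9 → posterior Normal(6/19, 45/76)
obs 3: x=1 → posterior Normal(11/24, 15/32)
obs 4: x=3 → posterior Normal(26/29, 45/116)
obs 5: x=-7/4 → posterior Normal(69/136, 45/136)
obs 6: x=5 → posterior Normal(13/12, 15/52)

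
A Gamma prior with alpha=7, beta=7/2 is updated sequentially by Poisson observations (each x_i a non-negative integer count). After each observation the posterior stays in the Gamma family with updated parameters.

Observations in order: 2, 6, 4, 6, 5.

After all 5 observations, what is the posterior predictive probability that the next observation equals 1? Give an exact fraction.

491607943548885933393240061727533130940/4378865740046709085864680868712732574619

obs 1: x=2 → posterior Gamma(9, 9/2)
obs 2: x=6 → posterior Gamma(15, 11/2)
obs 3: x=4 → posterior Gamma(19, 13/2)
obs 4: x=6 → posterior Gamma(25, 15/2)
obs 5: x=5 → posterior Gamma(30, 17/2)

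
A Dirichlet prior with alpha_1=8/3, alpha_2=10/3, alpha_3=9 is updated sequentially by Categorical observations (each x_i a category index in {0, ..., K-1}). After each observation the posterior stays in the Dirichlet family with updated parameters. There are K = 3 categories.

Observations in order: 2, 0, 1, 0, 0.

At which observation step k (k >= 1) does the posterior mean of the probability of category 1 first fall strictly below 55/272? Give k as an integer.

k = 2

obs 1: x=2 → posterior Dirichlet(8/3, 10/3, 10)
obs 2: x=0 → posterior Dirichlet(11/3, 10/3, 10)
obs 3: x=1 → posterior Dirichlet(11/3, 13/3, 10)
obs 4: x=0 → posterior Dirichlet(14/3, 13/3, 10)
obs 5: x=0 → posterior Dirichlet(17/3, 13/3, 10)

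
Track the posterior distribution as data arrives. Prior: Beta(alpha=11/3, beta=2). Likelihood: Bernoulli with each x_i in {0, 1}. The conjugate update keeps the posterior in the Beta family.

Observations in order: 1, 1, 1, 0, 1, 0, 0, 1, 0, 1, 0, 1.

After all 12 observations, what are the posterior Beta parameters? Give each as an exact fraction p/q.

obs 1: x=1 → posterior Beta(14/3, 2)
obs 2: x=1 → posterior Beta(17/3, 2)
obs 3: x=1 → posterior Beta(20/3, 2)
obs 4: x=0 → posterior Beta(20/3, 3)
obs 5: x=1 → posterior Beta(23/3, 3)
obs 6: x=0 → posterior Beta(23/3, 4)
obs 7: x=0 → posterior Beta(23/3, 5)
obs 8: x=1 → posterior Beta(26/3, 5)
obs 9: x=0 → posterior Beta(26/3, 6)
obs 10: x=1 → posterior Beta(29/3, 6)
obs 11: x=0 → posterior Beta(29/3, 7)
obs 12: x=1 → posterior Beta(32/3, 7)

alpha=32/3, beta=7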